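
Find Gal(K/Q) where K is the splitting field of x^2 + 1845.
Gal(K/Q) = Z/2Z (cyclic of order 2)

x^2 + 1845 is irreducible over Q since -1845 is not a rational square. The splitting field Q(sqrt(-1845)) has degree 2 over Q, and its unique nontrivial automorphism is sqrt(-1845) ↦ -sqrt(-1845). Hence Gal(Q(sqrt(-1845))/Q) = Z/2Z.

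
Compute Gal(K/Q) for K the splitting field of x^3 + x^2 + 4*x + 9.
Gal(K/Q) = S_3 (symmetric group of order 6)

Compute the discriminant of x^3 + (1)*x^2 + (4)*x + (9): Δ = -1815. Since Δ is not a rational square, the Galois group is not contained in A_3; it must be the full S_3 (irreducibility of the cubic rules out anything smaller).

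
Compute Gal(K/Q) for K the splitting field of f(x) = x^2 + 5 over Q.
Gal(K/Q) = Z/2Z (cyclic of order 2)

x^2 + 5 is irreducible over Q since -5 is not a rational square. The splitting field Q(sqrt(-5)) has degree 2 over Q, and its unique nontrivial automorphism is sqrt(-5) ↦ -sqrt(-5). Hence Gal(Q(sqrt(-5))/Q) = Z/2Z.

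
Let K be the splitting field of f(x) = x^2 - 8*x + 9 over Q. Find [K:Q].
[K:Q] = 2

The discriminant of x^2 + (-8)*x + (9) is b^2 - 4c = 64 - (36) = 28. Since 28 is not a perfect square in Q, the polynomial is irreducible over Q. Its two roots generate a degree-2 extension, so [K:Q] = 2.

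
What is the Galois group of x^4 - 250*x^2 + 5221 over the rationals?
Gal(K/Q) = V_4 (Klein four-group, Z/2Z × Z/2Z)

f factors as (x^2 - 227)(x^2 - 23), so the splitting field is K = Q(sqrt(227), sqrt(23)). The elements 227, 23, 5221 are all non-squares in Q, so sqrt(227) and sqrt(23) generate independent quadratic extensions. Thus [K:Q] = 4 and Gal(K/Q) is generated by the two order-2 automorphisms sqrt(227) ↦ -sqrt(227) and sqrt(23) ↦ -sqrt(23), giving V_4.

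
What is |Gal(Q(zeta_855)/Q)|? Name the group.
|Gal(Q(zeta_855)/Q)| = phi(855) = 432; group ≅ (Z/855Z)^* ≅ Z/4Z × Z/6Z × Z/18Z

The n-th cyclotomic polynomial Φ_855(x) is the minimal polynomial of zeta_855 over Q and has degree phi(855) = 432. So Q(zeta_855) is a degree-432 Galois extension with Galois group (Z/855Z)^*. By CRT, (Z/855Z)^* ≅ (Z/9Z)^* × (Z/5Z)^* × (Z/19Z)^*. Each prime-power unit group is (Z/9Z)^* ≅ Z/6Z; (Z/5Z)^* ≅ Z/4Z; (Z/19Z)^* ≅ Z/18Z. Hence Gal(Q(zeta_855)/Q) ≅ Z/4Z × Z/6Z × Z/18Z.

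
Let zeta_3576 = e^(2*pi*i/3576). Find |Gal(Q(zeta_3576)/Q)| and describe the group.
|Gal(Q(zeta_3576)/Q)| = phi(3576) = 1184; group ≅ (Z/3576Z)^* ≅ Z/2Z × Z/2Z × Z/2Z × Z/148Z

The n-th cyclotomic polynomial Φ_3576(x) is the minimal polynomial of zeta_3576 over Q and has degree phi(3576) = 1184. So Q(zeta_3576) is a degree-1184 Galois extension with Galois group (Z/3576Z)^*. By CRT, (Z/3576Z)^* ≅ (Z/8Z)^* × (Z/3Z)^* × (Z/149Z)^*. Each prime-power unit group is (Z/8Z)^* ≅ Z/2Z × Z/2Z; (Z/3Z)^* ≅ Z/2Z; (Z/149Z)^* ≅ Z/148Z. Hence Gal(Q(zeta_3576)/Q) ≅ Z/2Z × Z/2Z × Z/2Z × Z/148Z.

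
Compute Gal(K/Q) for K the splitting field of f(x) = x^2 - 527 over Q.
Gal(K/Q) = Z/2Z (cyclic of order 2)

x^2 - 527 is irreducible over Q since 527 is not a rational square. The splitting field Q(sqrt(527)) has degree 2 over Q, and its unique nontrivial automorphism is sqrt(527) ↦ -sqrt(527). Hence Gal(Q(sqrt(527))/Q) = Z/2Z.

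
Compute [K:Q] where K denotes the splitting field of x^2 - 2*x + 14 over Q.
[K:Q] = 2

The discriminant of x^2 + (-2)*x + (14) is b^2 - 4c = 4 - (56) = -52. Since -52 is not a perfect square in Q, the polynomial is irreducible over Q. Its two roots generate a degree-2 extension, so [K:Q] = 2.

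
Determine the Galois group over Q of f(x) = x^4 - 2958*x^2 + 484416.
Gal(K/Q) = Z/2Z (cyclic of order 2)

f factors as (x^2 - 174)(x^2 - 2784), so the splitting field is K = Q(sqrt(174), sqrt(2784)). The squarefree part of 174 is 174 and the squarefree part of 2784 is also 174, so sqrt(174) and sqrt(2784) are both rational multiples of sqrt(174). Hence Q(sqrt(174)) = Q(sqrt(2784)) = Q(sqrt(174)), and the splitting field collapses to a single degree-2 extension with Galois group Z/2Z.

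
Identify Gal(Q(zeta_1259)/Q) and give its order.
|Gal(Q(zeta_1259)/Q)| = phi(1259) = 1258; group ≅ (Z/1259Z)^* ≅ Z/1258Z

The n-th cyclotomic polynomial Φ_1259(x) is the minimal polynomial of zeta_1259 over Q and has degree phi(1259) = 1258. So Q(zeta_1259) is a degree-1258 Galois extension with Galois group (Z/1259Z)^*. (Z/1259Z)^* is cyclic since 1259 is an odd prime power (or 4). Hence Gal(Q(zeta_1259)/Q) ≅ Z/1258Z.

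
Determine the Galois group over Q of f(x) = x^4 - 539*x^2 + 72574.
Gal(K/Q) = V_4 (Klein four-group, Z/2Z × Z/2Z)

f factors as (x^2 - 277)(x^2 - 262), so the splitting field is K = Q(sqrt(277), sqrt(262)). The elements 277, 262, 72574 are all non-squares in Q, so sqrt(277) and sqrt(262) generate independent quadratic extensions. Thus [K:Q] = 4 and Gal(K/Q) is generated by the two order-2 automorphisms sqrt(277) ↦ -sqrt(277) and sqrt(262) ↦ -sqrt(262), giving V_4.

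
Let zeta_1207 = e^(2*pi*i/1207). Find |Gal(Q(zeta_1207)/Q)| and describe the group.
|Gal(Q(zeta_1207)/Q)| = phi(1207) = 1120; group ≅ (Z/1207Z)^* ≅ Z/16Z × Z/70Z

The n-th cyclotomic polynomial Φ_1207(x) is the minimal polynomial of zeta_1207 over Q and has degree phi(1207) = 1120. So Q(zeta_1207) is a degree-1120 Galois extension with Galois group (Z/1207Z)^*. By CRT, (Z/1207Z)^* ≅ (Z/17Z)^* × (Z/71Z)^*. Each prime-power unit group is (Z/17Z)^* ≅ Z/16Z; (Z/71Z)^* ≅ Z/70Z. Hence Gal(Q(zeta_1207)/Q) ≅ Z/16Z × Z/70Z.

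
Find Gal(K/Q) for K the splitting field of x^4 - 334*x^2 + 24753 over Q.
Gal(K/Q) = V_4 (Klein four-group, Z/2Z × Z/2Z)

f factors as (x^2 - 111)(x^2 - 223), so the splitting field is K = Q(sqrt(111), sqrt(223)). The elements 111, 223, 24753 are all non-squares in Q, so sqrt(111) and sqrt(223) generate independent quadratic extensions. Thus [K:Q] = 4 and Gal(K/Q) is generated by the two order-2 automorphisms sqrt(111) ↦ -sqrt(111) and sqrt(223) ↦ -sqrt(223), giving V_4.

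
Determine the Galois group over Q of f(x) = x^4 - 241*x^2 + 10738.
Gal(K/Q) = V_4 (Klein four-group, Z/2Z × Z/2Z)

f factors as (x^2 - 59)(x^2 - 182), so the splitting field is K = Q(sqrt(59), sqrt(182)). The elements 59, 182, 10738 are all non-squares in Q, so sqrt(59) and sqrt(182) generate independent quadratic extensions. Thus [K:Q] = 4 and Gal(K/Q) is generated by the two order-2 automorphisms sqrt(59) ↦ -sqrt(59) and sqrt(182) ↦ -sqrt(182), giving V_4.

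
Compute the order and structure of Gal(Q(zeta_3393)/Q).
|Gal(Q(zeta_3393)/Q)| = phi(3393) = 2016; group ≅ (Z/3393Z)^* ≅ Z/6Z × Z/12Z × Z/28Z

The n-th cyclotomic polynomial Φ_3393(x) is the minimal polynomial of zeta_3393 over Q and has degree phi(3393) = 2016. So Q(zeta_3393) is a degree-2016 Galois extension with Galois group (Z/3393Z)^*. By CRT, (Z/3393Z)^* ≅ (Z/9Z)^* × (Z/13Z)^* × (Z/29Z)^*. Each prime-power unit group is (Z/9Z)^* ≅ Z/6Z; (Z/13Z)^* ≅ Z/12Z; (Z/29Z)^* ≅ Z/28Z. Hence Gal(Q(zeta_3393)/Q) ≅ Z/6Z × Z/12Z × Z/28Z.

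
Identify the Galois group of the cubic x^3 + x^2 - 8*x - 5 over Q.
Gal(K/Q) = S_3 (symmetric group of order 6)

Compute the discriminant of x^3 + (1)*x^2 + (-8)*x + (-5): Δ = 2177. Since Δ is not a rational square, the Galois group is not contained in A_3; it must be the full S_3 (irreducibility of the cubic rules out anything smaller).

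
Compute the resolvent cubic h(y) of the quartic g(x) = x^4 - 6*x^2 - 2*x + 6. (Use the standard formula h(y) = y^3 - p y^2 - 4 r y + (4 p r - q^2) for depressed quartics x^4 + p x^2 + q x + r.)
h(y) = y^3 + 6*y^2 - 24*y - 148

Identify coefficients: p = -6, q = -2, r = 6.
Plug into h(y) = y^3 - p y^2 - 4 r y + (4 p r - q^2):
  h(y) = y^3 - (-6) y^2 - 4*(6) y + (4*(-6)*(6) - (-2)^2)
       = y^3 + (6) y^2 + (-24) y + (-148).
Simplifying: h(y) = y^3 + 6*y^2 - 24*y - 148.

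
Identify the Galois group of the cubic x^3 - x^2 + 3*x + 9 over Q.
Gal(K/Q) = S_3 (symmetric group of order 6)

Compute the discriminant of x^3 + (-1)*x^2 + (3)*x + (9): Δ = -2736. Since Δ is not a rational square, the Galois group is not contained in A_3; it must be the full S_3 (irreducibility of the cubic rules out anything smaller).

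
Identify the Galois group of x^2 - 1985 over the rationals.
Gal(K/Q) = Z/2Z (cyclic of order 2)

x^2 - 1985 is irreducible over Q since 1985 is not a rational square. The splitting field Q(sqrt(1985)) has degree 2 over Q, and its unique nontrivial automorphism is sqrt(1985) ↦ -sqrt(1985). Hence Gal(Q(sqrt(1985))/Q) = Z/2Z.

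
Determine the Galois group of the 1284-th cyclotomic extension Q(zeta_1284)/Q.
|Gal(Q(zeta_1284)/Q)| = phi(1284) = 424; group ≅ (Z/1284Z)^* ≅ Z/2Z × Z/2Z × Z/106Z

The n-th cyclotomic polynomial Φ_1284(x) is the minimal polynomial of zeta_1284 over Q and has degree phi(1284) = 424. So Q(zeta_1284) is a degree-424 Galois extension with Galois group (Z/1284Z)^*. By CRT, (Z/1284Z)^* ≅ (Z/4Z)^* × (Z/3Z)^* × (Z/107Z)^*. Each prime-power unit group is (Z/4Z)^* ≅ Z/2Z; (Z/3Z)^* ≅ Z/2Z; (Z/107Z)^* ≅ Z/106Z. Hence Gal(Q(zeta_1284)/Q) ≅ Z/2Z × Z/2Z × Z/106Z.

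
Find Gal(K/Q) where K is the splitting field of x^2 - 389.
Gal(K/Q) = Z/2Z (cyclic of order 2)

x^2 - 389 is irreducible over Q since 389 is not a rational square. The splitting field Q(sqrt(389)) has degree 2 over Q, and its unique nontrivial automorphism is sqrt(389) ↦ -sqrt(389). Hence Gal(Q(sqrt(389))/Q) = Z/2Z.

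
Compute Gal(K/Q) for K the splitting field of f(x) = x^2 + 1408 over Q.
Gal(K/Q) = Z/2Z (cyclic of order 2)

x^2 + 1408 is irreducible over Q since -1408 is not a rational square. The splitting field Q(sqrt(-1408)) has degree 2 over Q, and its unique nontrivial automorphism is sqrt(-1408) ↦ -sqrt(-1408). Hence Gal(Q(sqrt(-1408))/Q) = Z/2Z.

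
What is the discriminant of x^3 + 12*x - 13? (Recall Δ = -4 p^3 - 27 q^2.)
Δ = -11475

For a depressed cubic x^3 + p x + q the discriminant is Δ = -4 p^3 - 27 q^2 = -4*(12)^3 - 27*(-13)^2 = -6912 - 4563 = -11475.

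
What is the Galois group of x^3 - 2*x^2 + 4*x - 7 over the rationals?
Gal(K/Q) = S_3 (symmetric group of order 6)

Compute the discriminant of x^3 + (-2)*x^2 + (4)*x + (-7): Δ = -731. Since Δ is not a rational square, the Galois group is not contained in A_3; it must be the full S_3 (irreducibility of the cubic rules out anything smaller).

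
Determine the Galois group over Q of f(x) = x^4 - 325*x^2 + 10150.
Gal(K/Q) = V_4 (Klein four-group, Z/2Z × Z/2Z)

f factors as (x^2 - 35)(x^2 - 290), so the splitting field is K = Q(sqrt(35), sqrt(290)). The elements 35, 290, 10150 are all non-squares in Q, so sqrt(35) and sqrt(290) generate independent quadratic extensions. Thus [K:Q] = 4 and Gal(K/Q) is generated by the two order-2 automorphisms sqrt(35) ↦ -sqrt(35) and sqrt(290) ↦ -sqrt(290), giving V_4.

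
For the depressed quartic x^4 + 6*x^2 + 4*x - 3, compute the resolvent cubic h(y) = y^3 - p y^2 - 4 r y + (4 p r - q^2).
h(y) = y^3 - 6*y^2 + 12*y - 88

Identify coefficients: p = 6, q = 4, r = -3.
Plug into h(y) = y^3 - p y^2 - 4 r y + (4 p r - q^2):
  h(y) = y^3 - (6) y^2 - 4*(-3) y + (4*(6)*(-3) - (4)^2)
       = y^3 + (-6) y^2 + (12) y + (-88).
Simplifying: h(y) = y^3 - 6*y^2 + 12*y - 88.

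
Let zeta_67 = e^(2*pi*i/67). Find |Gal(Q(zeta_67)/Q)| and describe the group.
|Gal(Q(zeta_67)/Q)| = phi(67) = 66; group ≅ (Z/67Z)^* ≅ Z/66Z

The n-th cyclotomic polynomial Φ_67(x) is the minimal polynomial of zeta_67 over Q and has degree phi(67) = 66. So Q(zeta_67) is a degree-66 Galois extension with Galois group (Z/67Z)^*. (Z/67Z)^* is cyclic since 67 is an odd prime power (or 4). Hence Gal(Q(zeta_67)/Q) ≅ Z/66Z.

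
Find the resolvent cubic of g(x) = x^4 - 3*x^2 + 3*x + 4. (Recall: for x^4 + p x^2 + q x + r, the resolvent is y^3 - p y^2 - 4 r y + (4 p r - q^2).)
h(y) = y^3 + 3*y^2 - 16*y - 57

Identify coefficients: p = -3, q = 3, r = 4.
Plug into h(y) = y^3 - p y^2 - 4 r y + (4 p r - q^2):
  h(y) = y^3 - (-3) y^2 - 4*(4) y + (4*(-3)*(4) - (3)^2)
       = y^3 + (3) y^2 + (-16) y + (-57).
Simplifying: h(y) = y^3 + 3*y^2 - 16*y - 57.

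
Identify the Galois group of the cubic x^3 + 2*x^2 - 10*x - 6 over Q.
Gal(K/Q) = S_3 (symmetric group of order 6)

Compute the discriminant of x^3 + (2)*x^2 + (-10)*x + (-6): Δ = 5780. Since Δ is not a rational square, the Galois group is not contained in A_3; it must be the full S_3 (irreducibility of the cubic rules out anything smaller).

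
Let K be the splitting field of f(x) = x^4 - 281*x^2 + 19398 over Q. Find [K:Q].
[K:Q] = 4

f factors as (x^2 - 159)(x^2 - 122); the splitting field is K = Q(sqrt(159), sqrt(122)). Since 159, 122, and 19398 are all non-squares in Q, the three subfields Q(sqrt(159)), Q(sqrt(122)), Q(sqrt(19398)) are distinct degree-2 extensions, so [K:Q] = 4 (Klein four Galois group).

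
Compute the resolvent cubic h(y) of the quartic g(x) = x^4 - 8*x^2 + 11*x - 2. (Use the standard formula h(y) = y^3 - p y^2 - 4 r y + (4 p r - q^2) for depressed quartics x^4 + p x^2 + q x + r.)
h(y) = y^3 + 8*y^2 + 8*y - 57

Identify coefficients: p = -8, q = 11, r = -2.
Plug into h(y) = y^3 - p y^2 - 4 r y + (4 p r - q^2):
  h(y) = y^3 - (-8) y^2 - 4*(-2) y + (4*(-8)*(-2) - (11)^2)
       = y^3 + (8) y^2 + (8) y + (-57).
Simplifying: h(y) = y^3 + 8*y^2 + 8*y - 57.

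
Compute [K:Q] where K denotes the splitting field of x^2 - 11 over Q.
[K:Q] = 2

The discriminant of x^2 + (0)*x + (-11) is b^2 - 4c = 0 - (-44) = 44. Since 44 is not a perfect square in Q, the polynomial is irreducible over Q. Its two roots generate a degree-2 extension, so [K:Q] = 2.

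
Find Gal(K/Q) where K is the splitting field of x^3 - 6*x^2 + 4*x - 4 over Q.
Gal(K/Q) = S_3 (symmetric group of order 6)

Compute the discriminant of x^3 + (-6)*x^2 + (4)*x + (-4): Δ = -1840. Since Δ is not a rational square, the Galois group is not contained in A_3; it must be the full S_3 (irreducibility of the cubic rules out anything smaller).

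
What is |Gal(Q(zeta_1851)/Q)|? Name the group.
|Gal(Q(zeta_1851)/Q)| = phi(1851) = 1232; group ≅ (Z/1851Z)^* ≅ Z/2Z × Z/616Z

The n-th cyclotomic polynomial Φ_1851(x) is the minimal polynomial of zeta_1851 over Q and has degree phi(1851) = 1232. So Q(zeta_1851) is a degree-1232 Galois extension with Galois group (Z/1851Z)^*. By CRT, (Z/1851Z)^* ≅ (Z/3Z)^* × (Z/617Z)^*. Each prime-power unit group is (Z/3Z)^* ≅ Z/2Z; (Z/617Z)^* ≅ Z/616Z. Hence Gal(Q(zeta_1851)/Q) ≅ Z/2Z × Z/616Z.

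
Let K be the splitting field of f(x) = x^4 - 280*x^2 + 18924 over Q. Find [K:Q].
[K:Q] = 4

f factors as (x^2 - 166)(x^2 - 114); the splitting field is K = Q(sqrt(166), sqrt(114)). Since 166, 114, and 18924 are all non-squares in Q, the three subfields Q(sqrt(166)), Q(sqrt(114)), Q(sqrt(18924)) are distinct degree-2 extensions, so [K:Q] = 4 (Klein four Galois group).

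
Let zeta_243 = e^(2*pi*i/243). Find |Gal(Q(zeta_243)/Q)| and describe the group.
|Gal(Q(zeta_243)/Q)| = phi(243) = 162; group ≅ (Z/243Z)^* ≅ Z/162Z

The n-th cyclotomic polynomial Φ_243(x) is the minimal polynomial of zeta_243 over Q and has degree phi(243) = 162. So Q(zeta_243) is a degree-162 Galois extension with Galois group (Z/243Z)^*. (Z/243Z)^* is cyclic since 243 is an odd prime power (or 4). Hence Gal(Q(zeta_243)/Q) ≅ Z/162Z.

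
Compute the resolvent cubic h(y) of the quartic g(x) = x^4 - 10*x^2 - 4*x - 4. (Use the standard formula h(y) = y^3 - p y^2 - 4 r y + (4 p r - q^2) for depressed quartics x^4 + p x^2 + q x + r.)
h(y) = y^3 + 10*y^2 + 16*y + 144

Identify coefficients: p = -10, q = -4, r = -4.
Plug into h(y) = y^3 - p y^2 - 4 r y + (4 p r - q^2):
  h(y) = y^3 - (-10) y^2 - 4*(-4) y + (4*(-10)*(-4) - (-4)^2)
       = y^3 + (10) y^2 + (16) y + (144).
Simplifying: h(y) = y^3 + 10*y^2 + 16*y + 144.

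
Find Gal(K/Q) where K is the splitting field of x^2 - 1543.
Gal(K/Q) = Z/2Z (cyclic of order 2)

x^2 - 1543 is irreducible over Q since 1543 is not a rational square. The splitting field Q(sqrt(1543)) has degree 2 over Q, and its unique nontrivial automorphism is sqrt(1543) ↦ -sqrt(1543). Hence Gal(Q(sqrt(1543))/Q) = Z/2Z.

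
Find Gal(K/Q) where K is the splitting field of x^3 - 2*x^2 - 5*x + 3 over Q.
Gal(K/Q) = S_3 (symmetric group of order 6)

Compute the discriminant of x^3 + (-2)*x^2 + (-5)*x + (3): Δ = 993. Since Δ is not a rational square, the Galois group is not contained in A_3; it must be the full S_3 (irreducibility of the cubic rules out anything smaller).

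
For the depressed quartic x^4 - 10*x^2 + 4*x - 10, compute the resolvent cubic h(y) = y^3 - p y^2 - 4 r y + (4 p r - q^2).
h(y) = y^3 + 10*y^2 + 40*y + 384

Identify coefficients: p = -10, q = 4, r = -10.
Plug into h(y) = y^3 - p y^2 - 4 r y + (4 p r - q^2):
  h(y) = y^3 - (-10) y^2 - 4*(-10) y + (4*(-10)*(-10) - (4)^2)
       = y^3 + (10) y^2 + (40) y + (384).
Simplifying: h(y) = y^3 + 10*y^2 + 40*y + 384.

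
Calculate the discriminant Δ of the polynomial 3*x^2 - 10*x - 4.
Δ = 148

For a quadratic a x^2 + b x + c the discriminant is Δ = b^2 - 4ac = (-10)^2 - 4*(3)*(-4) = 100 - (-48) = 148.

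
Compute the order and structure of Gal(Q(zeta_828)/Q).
|Gal(Q(zeta_828)/Q)| = phi(828) = 264; group ≅ (Z/828Z)^* ≅ Z/2Z × Z/6Z × Z/22Z

The n-th cyclotomic polynomial Φ_828(x) is the minimal polynomial of zeta_828 over Q and has degree phi(828) = 264. So Q(zeta_828) is a degree-264 Galois extension with Galois group (Z/828Z)^*. By CRT, (Z/828Z)^* ≅ (Z/4Z)^* × (Z/9Z)^* × (Z/23Z)^*. Each prime-power unit group is (Z/4Z)^* ≅ Z/2Z; (Z/9Z)^* ≅ Z/6Z; (Z/23Z)^* ≅ Z/22Z. Hence Gal(Q(zeta_828)/Q) ≅ Z/2Z × Z/6Z × Z/22Z.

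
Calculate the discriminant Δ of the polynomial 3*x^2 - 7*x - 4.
Δ = 97

For a quadratic a x^2 + b x + c the discriminant is Δ = b^2 - 4ac = (-7)^2 - 4*(3)*(-4) = 49 - (-48) = 97.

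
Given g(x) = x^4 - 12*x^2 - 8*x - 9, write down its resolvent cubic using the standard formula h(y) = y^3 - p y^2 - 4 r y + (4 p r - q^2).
h(y) = y^3 + 12*y^2 + 36*y + 368

Identify coefficients: p = -12, q = -8, r = -9.
Plug into h(y) = y^3 - p y^2 - 4 r y + (4 p r - q^2):
  h(y) = y^3 - (-12) y^2 - 4*(-9) y + (4*(-12)*(-9) - (-8)^2)
       = y^3 + (12) y^2 + (36) y + (368).
Simplifying: h(y) = y^3 + 12*y^2 + 36*y + 368.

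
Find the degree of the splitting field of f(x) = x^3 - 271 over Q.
[K:Q] = 6

x^3 - 271 has one real root r = 271^(1/3) and two complex roots r*zeta_3, r*zeta_3^2 where zeta_3 = e^(2*pi*i/3). The splitting field is Q(r, zeta_3). [Q(r):Q] = 3 and [Q(zeta_3):Q] = 2 with gcd = 1, so [Q(r, zeta_3):Q] = 3 * 2 = 6.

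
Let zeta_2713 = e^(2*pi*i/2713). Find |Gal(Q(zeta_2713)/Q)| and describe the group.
|Gal(Q(zeta_2713)/Q)| = phi(2713) = 2712; group ≅ (Z/2713Z)^* ≅ Z/2712Z

The n-th cyclotomic polynomial Φ_2713(x) is the minimal polynomial of zeta_2713 over Q and has degree phi(2713) = 2712. So Q(zeta_2713) is a degree-2712 Galois extension with Galois group (Z/2713Z)^*. (Z/2713Z)^* is cyclic since 2713 is an odd prime power (or 4). Hence Gal(Q(zeta_2713)/Q) ≅ Z/2712Z.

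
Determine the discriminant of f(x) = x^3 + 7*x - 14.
Δ = -6664

For a depressed cubic x^3 + p x + q the discriminant is Δ = -4 p^3 - 27 q^2 = -4*(7)^3 - 27*(-14)^2 = -1372 - 5292 = -6664.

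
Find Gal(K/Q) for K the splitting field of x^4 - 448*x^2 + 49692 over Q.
Gal(K/Q) = V_4 (Klein four-group, Z/2Z × Z/2Z)

f factors as (x^2 - 246)(x^2 - 202), so the splitting field is K = Q(sqrt(246), sqrt(202)). The elements 246, 202, 49692 are all non-squares in Q, so sqrt(246) and sqrt(202) generate independent quadratic extensions. Thus [K:Q] = 4 and Gal(K/Q) is generated by the two order-2 automorphisms sqrt(246) ↦ -sqrt(246) and sqrt(202) ↦ -sqrt(202), giving V_4.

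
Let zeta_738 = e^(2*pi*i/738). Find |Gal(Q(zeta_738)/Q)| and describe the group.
|Gal(Q(zeta_738)/Q)| = phi(738) = 240; group ≅ (Z/738Z)^* ≅ Z/6Z × Z/40Z

The n-th cyclotomic polynomial Φ_738(x) is the minimal polynomial of zeta_738 over Q and has degree phi(738) = 240. So Q(zeta_738) is a degree-240 Galois extension with Galois group (Z/738Z)^*. By CRT, (Z/738Z)^* ≅ (Z/2Z)^* × (Z/9Z)^* × (Z/41Z)^*. Each prime-power unit group is (Z/2Z)^* ≅ trivial group (order 1); (Z/9Z)^* ≅ Z/6Z; (Z/41Z)^* ≅ Z/40Z. Hence Gal(Q(zeta_738)/Q) ≅ Z/6Z × Z/40Z.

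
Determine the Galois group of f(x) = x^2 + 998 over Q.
Gal(K/Q) = Z/2Z (cyclic of order 2)

x^2 + 998 is irreducible over Q since -998 is not a rational square. The splitting field Q(sqrt(-998)) has degree 2 over Q, and its unique nontrivial automorphism is sqrt(-998) ↦ -sqrt(-998). Hence Gal(Q(sqrt(-998))/Q) = Z/2Z.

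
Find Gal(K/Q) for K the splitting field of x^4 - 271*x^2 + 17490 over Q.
Gal(K/Q) = V_4 (Klein four-group, Z/2Z × Z/2Z)

f factors as (x^2 - 165)(x^2 - 106), so the splitting field is K = Q(sqrt(165), sqrt(106)). The elements 165, 106, 17490 are all non-squares in Q, so sqrt(165) and sqrt(106) generate independent quadratic extensions. Thus [K:Q] = 4 and Gal(K/Q) is generated by the two order-2 automorphisms sqrt(165) ↦ -sqrt(165) and sqrt(106) ↦ -sqrt(106), giving V_4.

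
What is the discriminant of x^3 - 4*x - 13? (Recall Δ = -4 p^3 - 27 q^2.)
Δ = -4307

For a depressed cubic x^3 + p x + q the discriminant is Δ = -4 p^3 - 27 q^2 = -4*(-4)^3 - 27*(-13)^2 = 256 - 4563 = -4307.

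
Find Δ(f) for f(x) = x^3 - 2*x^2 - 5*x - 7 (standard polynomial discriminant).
Δ = -2207

For x^3 + a x^2 + b x + c the discriminant is Δ = 18 a b c - 4 a^3 c + a^2 b^2 - 4 b^3 - 27 c^2.
Plug a = -2, b = -5, c = -7:
  18*(-2)*(-5)*(-7) - 4*(-2)^3*(-7) + (-2)^2*(-5)^2 - 4*(-5)^3 - 27*(-7)^2
  = -1260 + (-224) + 100 + (500) + (-1323)
  = -2207.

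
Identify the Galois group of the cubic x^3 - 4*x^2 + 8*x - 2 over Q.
Gal(K/Q) = S_3 (symmetric group of order 6)

Compute the discriminant of x^3 + (-4)*x^2 + (8)*x + (-2): Δ = -492. Since Δ is not a rational square, the Galois group is not contained in A_3; it must be the full S_3 (irreducibility of the cubic rules out anything smaller).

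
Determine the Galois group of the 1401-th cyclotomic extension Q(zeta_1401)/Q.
|Gal(Q(zeta_1401)/Q)| = phi(1401) = 932; group ≅ (Z/1401Z)^* ≅ Z/2Z × Z/466Z

The n-th cyclotomic polynomial Φ_1401(x) is the minimal polynomial of zeta_1401 over Q and has degree phi(1401) = 932. So Q(zeta_1401) is a degree-932 Galois extension with Galois group (Z/1401Z)^*. By CRT, (Z/1401Z)^* ≅ (Z/3Z)^* × (Z/467Z)^*. Each prime-power unit group is (Z/3Z)^* ≅ Z/2Z; (Z/467Z)^* ≅ Z/466Z. Hence Gal(Q(zeta_1401)/Q) ≅ Z/2Z × Z/466Z.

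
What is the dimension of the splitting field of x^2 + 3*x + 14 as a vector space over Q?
[K:Q] = 2

The discriminant of x^2 + (3)*x + (14) is b^2 - 4c = 9 - (56) = -47. Since -47 is not a perfect square in Q, the polynomial is irreducible over Q. Its two roots generate a degree-2 extension, so [K:Q] = 2.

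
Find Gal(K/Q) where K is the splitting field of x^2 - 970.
Gal(K/Q) = Z/2Z (cyclic of order 2)

x^2 - 970 is irreducible over Q since 970 is not a rational square. The splitting field Q(sqrt(970)) has degree 2 over Q, and its unique nontrivial automorphism is sqrt(970) ↦ -sqrt(970). Hence Gal(Q(sqrt(970))/Q) = Z/2Z.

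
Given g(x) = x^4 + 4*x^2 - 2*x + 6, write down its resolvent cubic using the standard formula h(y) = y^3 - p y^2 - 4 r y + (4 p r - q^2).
h(y) = y^3 - 4*y^2 - 24*y + 92

Identify coefficients: p = 4, q = -2, r = 6.
Plug into h(y) = y^3 - p y^2 - 4 r y + (4 p r - q^2):
  h(y) = y^3 - (4) y^2 - 4*(6) y + (4*(4)*(6) - (-2)^2)
       = y^3 + (-4) y^2 + (-24) y + (92).
Simplifying: h(y) = y^3 - 4*y^2 - 24*y + 92.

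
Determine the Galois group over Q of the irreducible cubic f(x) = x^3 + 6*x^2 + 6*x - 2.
Gal(K/Q) = S_3 (symmetric group of order 6)

Compute the discriminant of x^3 + (6)*x^2 + (6)*x + (-2): Δ = 756. Since Δ is not a rational square, the Galois group is not contained in A_3; it must be the full S_3 (irreducibility of the cubic rules out anything smaller).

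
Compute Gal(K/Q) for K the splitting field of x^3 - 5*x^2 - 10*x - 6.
Gal(K/Q) = S_3 (symmetric group of order 6)

Compute the discriminant of x^3 + (-5)*x^2 + (-10)*x + (-6): Δ = -2872. Since Δ is not a rational square, the Galois group is not contained in A_3; it must be the full S_3 (irreducibility of the cubic rules out anything smaller).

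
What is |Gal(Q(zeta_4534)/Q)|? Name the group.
|Gal(Q(zeta_4534)/Q)| = phi(4534) = 2266; group ≅ (Z/4534Z)^* ≅ Z/2266Z

The n-th cyclotomic polynomial Φ_4534(x) is the minimal polynomial of zeta_4534 over Q and has degree phi(4534) = 2266. So Q(zeta_4534) is a degree-2266 Galois extension with Galois group (Z/4534Z)^*. By CRT, (Z/4534Z)^* ≅ (Z/2Z)^* × (Z/2267Z)^*. Each prime-power unit group is (Z/2Z)^* ≅ trivial group (order 1); (Z/2267Z)^* ≅ Z/2266Z. Hence Gal(Q(zeta_4534)/Q) ≅ Z/2266Z.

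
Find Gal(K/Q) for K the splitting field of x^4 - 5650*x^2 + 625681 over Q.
Gal(K/Q) = Z/2Z (cyclic of order 2)

f factors as (x^2 - 113)(x^2 - 5537), so the splitting field is K = Q(sqrt(113), sqrt(5537)). The squarefree part of 113 is 113 and the squarefree part of 5537 is also 113, so sqrt(113) and sqrt(5537) are both rational multiples of sqrt(113). Hence Q(sqrt(113)) = Q(sqrt(5537)) = Q(sqrt(113)), and the splitting field collapses to a single degree-2 extension with Galois group Z/2Z.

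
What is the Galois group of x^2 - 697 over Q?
Gal(K/Q) = Z/2Z (cyclic of order 2)

x^2 - 697 is irreducible over Q since 697 is not a rational square. The splitting field Q(sqrt(697)) has degree 2 over Q, and its unique nontrivial automorphism is sqrt(697) ↦ -sqrt(697). Hence Gal(Q(sqrt(697))/Q) = Z/2Z.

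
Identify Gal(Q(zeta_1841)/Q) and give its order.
|Gal(Q(zeta_1841)/Q)| = phi(1841) = 1572; group ≅ (Z/1841Z)^* ≅ Z/6Z × Z/262Z

The n-th cyclotomic polynomial Φ_1841(x) is the minimal polynomial of zeta_1841 over Q and has degree phi(1841) = 1572. So Q(zeta_1841) is a degree-1572 Galois extension with Galois group (Z/1841Z)^*. By CRT, (Z/1841Z)^* ≅ (Z/7Z)^* × (Z/263Z)^*. Each prime-power unit group is (Z/7Z)^* ≅ Z/6Z; (Z/263Z)^* ≅ Z/262Z. Hence Gal(Q(zeta_1841)/Q) ≅ Z/6Z × Z/262Z.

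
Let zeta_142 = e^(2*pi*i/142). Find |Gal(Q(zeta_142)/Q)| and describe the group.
|Gal(Q(zeta_142)/Q)| = phi(142) = 70; group ≅ (Z/142Z)^* ≅ Z/70Z

The n-th cyclotomic polynomial Φ_142(x) is the minimal polynomial of zeta_142 over Q and has degree phi(142) = 70. So Q(zeta_142) is a degree-70 Galois extension with Galois group (Z/142Z)^*. By CRT, (Z/142Z)^* ≅ (Z/2Z)^* × (Z/71Z)^*. Each prime-power unit group is (Z/2Z)^* ≅ trivial group (order 1); (Z/71Z)^* ≅ Z/70Z. Hence Gal(Q(zeta_142)/Q) ≅ Z/70Z.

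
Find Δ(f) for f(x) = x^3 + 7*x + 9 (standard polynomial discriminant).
Δ = -3559

For a depressed cubic x^3 + p x + q the discriminant is Δ = -4 p^3 - 27 q^2 = -4*(7)^3 - 27*(9)^2 = -1372 - 2187 = -3559.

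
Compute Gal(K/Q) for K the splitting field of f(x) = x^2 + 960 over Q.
Gal(K/Q) = Z/2Z (cyclic of order 2)

x^2 + 960 is irreducible over Q since -960 is not a rational square. The splitting field Q(sqrt(-960)) has degree 2 over Q, and its unique nontrivial automorphism is sqrt(-960) ↦ -sqrt(-960). Hence Gal(Q(sqrt(-960))/Q) = Z/2Z.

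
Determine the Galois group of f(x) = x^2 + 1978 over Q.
Gal(K/Q) = Z/2Z (cyclic of order 2)

x^2 + 1978 is irreducible over Q since -1978 is not a rational square. The splitting field Q(sqrt(-1978)) has degree 2 over Q, and its unique nontrivial automorphism is sqrt(-1978) ↦ -sqrt(-1978). Hence Gal(Q(sqrt(-1978))/Q) = Z/2Z.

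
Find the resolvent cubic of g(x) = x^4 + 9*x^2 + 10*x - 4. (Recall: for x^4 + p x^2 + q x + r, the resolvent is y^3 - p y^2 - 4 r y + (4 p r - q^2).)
h(y) = y^3 - 9*y^2 + 16*y - 244

Identify coefficients: p = 9, q = 10, r = -4.
Plug into h(y) = y^3 - p y^2 - 4 r y + (4 p r - q^2):
  h(y) = y^3 - (9) y^2 - 4*(-4) y + (4*(9)*(-4) - (10)^2)
       = y^3 + (-9) y^2 + (16) y + (-244).
Simplifying: h(y) = y^3 - 9*y^2 + 16*y - 244.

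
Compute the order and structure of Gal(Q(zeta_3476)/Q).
|Gal(Q(zeta_3476)/Q)| = phi(3476) = 1560; group ≅ (Z/3476Z)^* ≅ Z/2Z × Z/10Z × Z/78Z

The n-th cyclotomic polynomial Φ_3476(x) is the minimal polynomial of zeta_3476 over Q and has degree phi(3476) = 1560. So Q(zeta_3476) is a degree-1560 Galois extension with Galois group (Z/3476Z)^*. By CRT, (Z/3476Z)^* ≅ (Z/4Z)^* × (Z/11Z)^* × (Z/79Z)^*. Each prime-power unit group is (Z/4Z)^* ≅ Z/2Z; (Z/11Z)^* ≅ Z/10Z; (Z/79Z)^* ≅ Z/78Z. Hence Gal(Q(zeta_3476)/Q) ≅ Z/2Z × Z/10Z × Z/78Z.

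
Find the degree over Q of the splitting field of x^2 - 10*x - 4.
[K:Q] = 2

The discriminant of x^2 + (-10)*x + (-4) is b^2 - 4c = 100 - (-16) = 116. Since 116 is not a perfect square in Q, the polynomial is irreducible over Q. Its two roots generate a degree-2 extension, so [K:Q] = 2.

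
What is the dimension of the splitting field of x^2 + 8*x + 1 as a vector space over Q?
[K:Q] = 2

The discriminant of x^2 + (8)*x + (1) is b^2 - 4c = 64 - (4) = 60. Since 60 is not a perfect square in Q, the polynomial is irreducible over Q. Its two roots generate a degree-2 extension, so [K:Q] = 2.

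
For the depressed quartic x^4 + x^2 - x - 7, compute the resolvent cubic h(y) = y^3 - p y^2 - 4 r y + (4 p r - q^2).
h(y) = y^3 - y^2 + 28*y - 29

Identify coefficients: p = 1, q = -1, r = -7.
Plug into h(y) = y^3 - p y^2 - 4 r y + (4 p r - q^2):
  h(y) = y^3 - (1) y^2 - 4*(-7) y + (4*(1)*(-7) - (-1)^2)
       = y^3 + (-1) y^2 + (28) y + (-29).
Simplifying: h(y) = y^3 - y^2 + 28*y - 29.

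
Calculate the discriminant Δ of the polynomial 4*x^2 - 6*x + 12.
Δ = -156

For a quadratic a x^2 + b x + c the discriminant is Δ = b^2 - 4ac = (-6)^2 - 4*(4)*(12) = 36 - (192) = -156.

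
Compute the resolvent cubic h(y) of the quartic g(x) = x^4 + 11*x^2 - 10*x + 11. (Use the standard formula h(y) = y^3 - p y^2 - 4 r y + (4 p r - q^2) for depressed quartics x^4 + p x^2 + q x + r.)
h(y) = y^3 - 11*y^2 - 44*y + 384

Identify coefficients: p = 11, q = -10, r = 11.
Plug into h(y) = y^3 - p y^2 - 4 r y + (4 p r - q^2):
  h(y) = y^3 - (11) y^2 - 4*(11) y + (4*(11)*(11) - (-10)^2)
       = y^3 + (-11) y^2 + (-44) y + (384).
Simplifying: h(y) = y^3 - 11*y^2 - 44*y + 384.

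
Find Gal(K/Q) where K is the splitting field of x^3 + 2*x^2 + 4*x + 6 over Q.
Gal(K/Q) = S_3 (symmetric group of order 6)

Compute the discriminant of x^3 + (2)*x^2 + (4)*x + (6): Δ = -492. Since Δ is not a rational square, the Galois group is not contained in A_3; it must be the full S_3 (irreducibility of the cubic rules out anything smaller).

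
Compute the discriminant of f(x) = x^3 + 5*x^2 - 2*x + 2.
Δ = -1336

For x^3 + a x^2 + b x + c the discriminant is Δ = 18 a b c - 4 a^3 c + a^2 b^2 - 4 b^3 - 27 c^2.
Plug a = 5, b = -2, c = 2:
  18*(5)*(-2)*(2) - 4*(5)^3*(2) + (5)^2*(-2)^2 - 4*(-2)^3 - 27*(2)^2
  = -360 + (-1000) + 100 + (32) + (-108)
  = -1336.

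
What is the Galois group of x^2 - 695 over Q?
Gal(K/Q) = Z/2Z (cyclic of order 2)

x^2 - 695 is irreducible over Q since 695 is not a rational square. The splitting field Q(sqrt(695)) has degree 2 over Q, and its unique nontrivial automorphism is sqrt(695) ↦ -sqrt(695). Hence Gal(Q(sqrt(695))/Q) = Z/2Z.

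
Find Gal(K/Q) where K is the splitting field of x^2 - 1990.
Gal(K/Q) = Z/2Z (cyclic of order 2)

x^2 - 1990 is irreducible over Q since 1990 is not a rational square. The splitting field Q(sqrt(1990)) has degree 2 over Q, and its unique nontrivial automorphism is sqrt(1990) ↦ -sqrt(1990). Hence Gal(Q(sqrt(1990))/Q) = Z/2Z.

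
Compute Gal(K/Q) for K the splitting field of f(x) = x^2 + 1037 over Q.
Gal(K/Q) = Z/2Z (cyclic of order 2)

x^2 + 1037 is irreducible over Q since -1037 is not a rational square. The splitting field Q(sqrt(-1037)) has degree 2 over Q, and its unique nontrivial automorphism is sqrt(-1037) ↦ -sqrt(-1037). Hence Gal(Q(sqrt(-1037))/Q) = Z/2Z.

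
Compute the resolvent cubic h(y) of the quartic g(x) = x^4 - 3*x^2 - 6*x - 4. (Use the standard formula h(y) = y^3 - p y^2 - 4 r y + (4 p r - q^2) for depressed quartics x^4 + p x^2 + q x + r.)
h(y) = y^3 + 3*y^2 + 16*y + 12

Identify coefficients: p = -3, q = -6, r = -4.
Plug into h(y) = y^3 - p y^2 - 4 r y + (4 p r - q^2):
  h(y) = y^3 - (-3) y^2 - 4*(-4) y + (4*(-3)*(-4) - (-6)^2)
       = y^3 + (3) y^2 + (16) y + (12).
Simplifying: h(y) = y^3 + 3*y^2 + 16*y + 12.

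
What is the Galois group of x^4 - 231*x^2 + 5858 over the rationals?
Gal(K/Q) = V_4 (Klein four-group, Z/2Z × Z/2Z)

f factors as (x^2 - 202)(x^2 - 29), so the splitting field is K = Q(sqrt(202), sqrt(29)). The elements 202, 29, 5858 are all non-squares in Q, so sqrt(202) and sqrt(29) generate independent quadratic extensions. Thus [K:Q] = 4 and Gal(K/Q) is generated by the two order-2 automorphisms sqrt(202) ↦ -sqrt(202) and sqrt(29) ↦ -sqrt(29), giving V_4.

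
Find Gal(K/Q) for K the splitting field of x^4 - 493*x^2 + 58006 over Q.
Gal(K/Q) = V_4 (Klein four-group, Z/2Z × Z/2Z)

f factors as (x^2 - 194)(x^2 - 299), so the splitting field is K = Q(sqrt(194), sqrt(299)). The elements 194, 299, 58006 are all non-squares in Q, so sqrt(194) and sqrt(299) generate independent quadratic extensions. Thus [K:Q] = 4 and Gal(K/Q) is generated by the two order-2 automorphisms sqrt(194) ↦ -sqrt(194) and sqrt(299) ↦ -sqrt(299), giving V_4.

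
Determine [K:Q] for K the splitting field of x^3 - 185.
[K:Q] = 6

x^3 - 185 has one real root r = 185^(1/3) and two complex roots r*zeta_3, r*zeta_3^2 where zeta_3 = e^(2*pi*i/3). The splitting field is Q(r, zeta_3). [Q(r):Q] = 3 and [Q(zeta_3):Q] = 2 with gcd = 1, so [Q(r, zeta_3):Q] = 3 * 2 = 6.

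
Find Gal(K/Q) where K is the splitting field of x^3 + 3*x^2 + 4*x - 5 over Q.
Gal(K/Q) = S_3 (symmetric group of order 6)

Compute the discriminant of x^3 + (3)*x^2 + (4)*x + (-5): Δ = -1327. Since Δ is not a rational square, the Galois group is not contained in A_3; it must be the full S_3 (irreducibility of the cubic rules out anything smaller).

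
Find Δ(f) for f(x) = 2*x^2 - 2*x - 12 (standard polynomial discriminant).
Δ = 100

For a quadratic a x^2 + b x + c the discriminant is Δ = b^2 - 4ac = (-2)^2 - 4*(2)*(-12) = 4 - (-96) = 100.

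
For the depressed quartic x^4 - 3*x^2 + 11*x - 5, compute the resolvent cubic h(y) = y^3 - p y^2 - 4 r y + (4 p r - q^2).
h(y) = y^3 + 3*y^2 + 20*y - 61

Identify coefficients: p = -3, q = 11, r = -5.
Plug into h(y) = y^3 - p y^2 - 4 r y + (4 p r - q^2):
  h(y) = y^3 - (-3) y^2 - 4*(-5) y + (4*(-3)*(-5) - (11)^2)
       = y^3 + (3) y^2 + (20) y + (-61).
Simplifying: h(y) = y^3 + 3*y^2 + 20*y - 61.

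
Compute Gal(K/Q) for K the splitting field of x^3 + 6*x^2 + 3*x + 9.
Gal(K/Q) = S_3 (symmetric group of order 6)

Compute the discriminant of x^3 + (6)*x^2 + (3)*x + (9): Δ = -6831. Since Δ is not a rational square, the Galois group is not contained in A_3; it must be the full S_3 (irreducibility of the cubic rules out anything smaller).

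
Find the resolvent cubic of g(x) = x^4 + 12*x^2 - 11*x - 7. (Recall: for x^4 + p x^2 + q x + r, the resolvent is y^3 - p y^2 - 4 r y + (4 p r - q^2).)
h(y) = y^3 - 12*y^2 + 28*y - 457

Identify coefficients: p = 12, q = -11, r = -7.
Plug into h(y) = y^3 - p y^2 - 4 r y + (4 p r - q^2):
  h(y) = y^3 - (12) y^2 - 4*(-7) y + (4*(12)*(-7) - (-11)^2)
       = y^3 + (-12) y^2 + (28) y + (-457).
Simplifying: h(y) = y^3 - 12*y^2 + 28*y - 457.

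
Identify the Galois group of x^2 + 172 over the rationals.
Gal(K/Q) = Z/2Z (cyclic of order 2)

x^2 + 172 is irreducible over Q since -172 is not a rational square. The splitting field Q(sqrt(-172)) has degree 2 over Q, and its unique nontrivial automorphism is sqrt(-172) ↦ -sqrt(-172). Hence Gal(Q(sqrt(-172))/Q) = Z/2Z.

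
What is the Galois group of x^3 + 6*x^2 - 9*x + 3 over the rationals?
Gal(K/Q) = A_3 (cyclic of order 3)

Compute the discriminant of x^3 + (6)*x^2 + (-9)*x + (3): Δ = 81. Since Δ is a perfect square (Δ = 9^2), the Galois group is contained in A_3. Irreducibility forces the group to be transitive on three roots, so Gal = A_3.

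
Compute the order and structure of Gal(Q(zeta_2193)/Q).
|Gal(Q(zeta_2193)/Q)| = phi(2193) = 1344; group ≅ (Z/2193Z)^* ≅ Z/2Z × Z/16Z × Z/42Z

The n-th cyclotomic polynomial Φ_2193(x) is the minimal polynomial of zeta_2193 over Q and has degree phi(2193) = 1344. So Q(zeta_2193) is a degree-1344 Galois extension with Galois group (Z/2193Z)^*. By CRT, (Z/2193Z)^* ≅ (Z/3Z)^* × (Z/17Z)^* × (Z/43Z)^*. Each prime-power unit group is (Z/3Z)^* ≅ Z/2Z; (Z/17Z)^* ≅ Z/16Z; (Z/43Z)^* ≅ Z/42Z. Hence Gal(Q(zeta_2193)/Q) ≅ Z/2Z × Z/16Z × Z/42Z.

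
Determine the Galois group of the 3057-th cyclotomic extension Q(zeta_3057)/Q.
|Gal(Q(zeta_3057)/Q)| = phi(3057) = 2036; group ≅ (Z/3057Z)^* ≅ Z/2Z × Z/1018Z

The n-th cyclotomic polynomial Φ_3057(x) is the minimal polynomial of zeta_3057 over Q and has degree phi(3057) = 2036. So Q(zeta_3057) is a degree-2036 Galois extension with Galois group (Z/3057Z)^*. By CRT, (Z/3057Z)^* ≅ (Z/3Z)^* × (Z/1019Z)^*. Each prime-power unit group is (Z/3Z)^* ≅ Z/2Z; (Z/1019Z)^* ≅ Z/1018Z. Hence Gal(Q(zeta_3057)/Q) ≅ Z/2Z × Z/1018Z.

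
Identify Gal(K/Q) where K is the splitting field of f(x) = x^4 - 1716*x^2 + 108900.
Gal(K/Q) = Z/2Z (cyclic of order 2)

f factors as (x^2 - 1650)(x^2 - 66), so the splitting field is K = Q(sqrt(1650), sqrt(66)). The squarefree part of 1650 is 66 and the squarefree part of 66 is also 66, so sqrt(1650) and sqrt(66) are both rational multiples of sqrt(66). Hence Q(sqrt(1650)) = Q(sqrt(66)) = Q(sqrt(66)), and the splitting field collapses to a single degree-2 extension with Galois group Z/2Z.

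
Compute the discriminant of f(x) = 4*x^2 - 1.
Δ = 16

For a quadratic a x^2 + b x + c the discriminant is Δ = b^2 - 4ac = (0)^2 - 4*(4)*(-1) = 0 - (-16) = 16.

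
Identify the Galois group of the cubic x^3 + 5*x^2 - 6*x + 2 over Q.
Gal(K/Q) = S_3 (symmetric group of order 6)

Compute the discriminant of x^3 + (5)*x^2 + (-6)*x + (2): Δ = -424. Since Δ is not a rational square, the Galois group is not contained in A_3; it must be the full S_3 (irreducibility of the cubic rules out anything smaller).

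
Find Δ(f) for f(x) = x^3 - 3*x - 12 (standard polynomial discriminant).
Δ = -3780

For a depressed cubic x^3 + p x + q the discriminant is Δ = -4 p^3 - 27 q^2 = -4*(-3)^3 - 27*(-12)^2 = 108 - 3888 = -3780.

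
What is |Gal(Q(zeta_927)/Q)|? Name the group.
|Gal(Q(zeta_927)/Q)| = phi(927) = 612; group ≅ (Z/927Z)^* ≅ Z/6Z × Z/102Z

The n-th cyclotomic polynomial Φ_927(x) is the minimal polynomial of zeta_927 over Q and has degree phi(927) = 612. So Q(zeta_927) is a degree-612 Galois extension with Galois group (Z/927Z)^*. By CRT, (Z/927Z)^* ≅ (Z/9Z)^* × (Z/103Z)^*. Each prime-power unit group is (Z/9Z)^* ≅ Z/6Z; (Z/103Z)^* ≅ Z/102Z. Hence Gal(Q(zeta_927)/Q) ≅ Z/6Z × Z/102Z.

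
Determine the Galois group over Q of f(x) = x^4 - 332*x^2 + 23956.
Gal(K/Q) = V_4 (Klein four-group, Z/2Z × Z/2Z)

f factors as (x^2 - 106)(x^2 - 226), so the splitting field is K = Q(sqrt(106), sqrt(226)). The elements 106, 226, 23956 are all non-squares in Q, so sqrt(106) and sqrt(226) generate independent quadratic extensions. Thus [K:Q] = 4 and Gal(K/Q) is generated by the two order-2 automorphisms sqrt(106) ↦ -sqrt(106) and sqrt(226) ↦ -sqrt(226), giving V_4.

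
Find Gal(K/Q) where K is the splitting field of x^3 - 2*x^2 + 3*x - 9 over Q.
Gal(K/Q) = S_3 (symmetric group of order 6)

Compute the discriminant of x^3 + (-2)*x^2 + (3)*x + (-9): Δ = -1575. Since Δ is not a rational square, the Galois group is not contained in A_3; it must be the full S_3 (irreducibility of the cubic rules out anything smaller).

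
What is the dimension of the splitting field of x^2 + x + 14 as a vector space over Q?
[K:Q] = 2

The discriminant of x^2 + (1)*x + (14) is b^2 - 4c = 1 - (56) = -55. Since -55 is not a perfect square in Q, the polynomial is irreducible over Q. Its two roots generate a degree-2 extension, so [K:Q] = 2.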